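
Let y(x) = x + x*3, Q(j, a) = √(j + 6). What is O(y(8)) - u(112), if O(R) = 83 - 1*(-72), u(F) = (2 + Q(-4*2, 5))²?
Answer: 153 - 4*I*√2 ≈ 153.0 - 5.6569*I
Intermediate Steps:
Q(j, a) = √(6 + j)
y(x) = 4*x (y(x) = x + 3*x = 4*x)
u(F) = (2 + I*√2)² (u(F) = (2 + √(6 - 4*2))² = (2 + √(6 - 8))² = (2 + √(-2))² = (2 + I*√2)²)
O(R) = 155 (O(R) = 83 + 72 = 155)
O(y(8)) - u(112) = 155 - (2 + I*√2)²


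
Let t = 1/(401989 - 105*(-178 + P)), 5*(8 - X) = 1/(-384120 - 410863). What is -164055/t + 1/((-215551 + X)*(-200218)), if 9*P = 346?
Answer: -11725132362624965502374771125/171539795561437992 ≈ -6.8352e+10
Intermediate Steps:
P = 346/9 (P = (1/9)*346 = 346/9 ≈ 38.444)
X = 31799321/3974915 (X = 8 - 1/(5*(-384120 - 410863)) = 8 - 1/5/(-794983) = 8 - 1/5*(-1/794983) = 8 + 1/3974915 = 31799321/3974915 ≈ 8.0000)
t = 3/1249927 (t = 1/(401989 - 105*(-178 + 346/9)) = 1/(401989 - 105*(-1256/9)) = 1/(401989 + 43960/3) = 1/(1249927/3) = 3/1249927 ≈ 2.4001e-6)
-164055/t + 1/((-215551 + X)*(-200218)) = -164055/3/1249927 + 1/((-215551 + 31799321/3974915)*(-200218)) = -164055*1249927/3 - 1/200218/(-856765103844/3974915) = -68352257995 - 3974915/856765103844*(-1/200218) = -68352257995 + 3974915/171539795561437992 = -11725132362624965502374771125/171539795561437992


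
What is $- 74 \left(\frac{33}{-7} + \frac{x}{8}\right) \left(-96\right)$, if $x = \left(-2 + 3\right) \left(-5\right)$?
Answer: $- \frac{265512}{7} \approx -37930.0$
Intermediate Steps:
$x = -5$ ($x = 1 \left(-5\right) = -5$)
$- 74 \left(\frac{33}{-7} + \frac{x}{8}\right) \left(-96\right) = - 74 \left(\frac{33}{-7} - \frac{5}{8}\right) \left(-96\right) = - 74 \left(33 \left(- \frac{1}{7}\right) - \frac{5}{8}\right) \left(-96\right) = - 74 \left(- \frac{33}{7} - \frac{5}{8}\right) \left(-96\right) = \left(-74\right) \left(- \frac{299}{56}\right) \left(-96\right) = \frac{11063}{28} \left(-96\right) = - \frac{265512}{7}$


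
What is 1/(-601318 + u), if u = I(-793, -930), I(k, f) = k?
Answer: -1/602111 ≈ -1.6608e-6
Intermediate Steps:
u = -793
1/(-601318 + u) = 1/(-601318 - 793) = 1/(-602111) = -1/602111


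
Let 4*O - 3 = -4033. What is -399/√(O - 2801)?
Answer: 133*I*√15234/2539 ≈ 6.4654*I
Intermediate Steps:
O = -2015/2 (O = ¾ + (¼)*(-4033) = ¾ - 4033/4 = -2015/2 ≈ -1007.5)
-399/√(O - 2801) = -399/√(-2015/2 - 2801) = -399*(-I*√15234/7617) = -(-133)*I*√15234/2539 = 133*I*√15234/2539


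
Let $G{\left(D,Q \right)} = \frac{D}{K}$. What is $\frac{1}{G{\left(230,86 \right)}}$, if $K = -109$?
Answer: $- \frac{109}{230} \approx -0.47391$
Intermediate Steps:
$G{\left(D,Q \right)} = - \frac{D}{109}$ ($G{\left(D,Q \right)} = \frac{D}{-109} = D \left(- \frac{1}{109}\right) = - \frac{D}{109}$)
$\frac{1}{G{\left(230,86 \right)}} = \frac{1}{\left(- \frac{1}{109}\right) 230} = \frac{1}{- \frac{230}{109}} = - \frac{109}{230}$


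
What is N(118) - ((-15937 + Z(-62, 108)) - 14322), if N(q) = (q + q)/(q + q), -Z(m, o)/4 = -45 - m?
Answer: 30328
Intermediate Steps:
Z(m, o) = 180 + 4*m (Z(m, o) = -4*(-45 - m) = 180 + 4*m)
N(q) = 1 (N(q) = (2*q)/((2*q)) = (2*q)*(1/(2*q)) = 1)
N(118) - ((-15937 + Z(-62, 108)) - 14322) = 1 - ((-15937 + (180 + 4*(-62))) - 14322) = 1 - ((-15937 + (180 - 248)) - 14322) = 1 - ((-15937 - 68) - 14322) = 1 - (-16005 - 14322) = 1 - 1*(-30327) = 1 + 30327 = 30328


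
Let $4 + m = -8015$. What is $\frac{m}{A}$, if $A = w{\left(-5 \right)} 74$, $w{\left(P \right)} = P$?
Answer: $\frac{8019}{370} \approx 21.673$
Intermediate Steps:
$m = -8019$ ($m = -4 - 8015 = -8019$)
$A = -370$ ($A = \left(-5\right) 74 = -370$)
$\frac{m}{A} = - \frac{8019}{-370} = \left(-8019\right) \left(- \frac{1}{370}\right) = \frac{8019}{370}$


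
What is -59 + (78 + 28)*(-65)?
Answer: -6949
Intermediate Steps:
-59 + (78 + 28)*(-65) = -59 + 106*(-65) = -59 - 6890 = -6949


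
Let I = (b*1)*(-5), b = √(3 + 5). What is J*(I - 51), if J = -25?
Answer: 1275 + 250*√2 ≈ 1628.6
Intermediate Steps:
b = 2*√2 (b = √8 = 2*√2 ≈ 2.8284)
I = -10*√2 (I = ((2*√2)*1)*(-5) = (2*√2)*(-5) = -10*√2 ≈ -14.142)
J*(I - 51) = -25*(-10*√2 - 51) = -25*(-51 - 10*√2) = 1275 + 250*√2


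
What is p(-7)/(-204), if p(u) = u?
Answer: 7/204 ≈ 0.034314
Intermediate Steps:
p(-7)/(-204) = -7/(-204) = -1/204*(-7) = 7/204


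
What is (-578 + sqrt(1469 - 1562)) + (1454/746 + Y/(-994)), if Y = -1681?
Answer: -212950785/370762 + I*sqrt(93) ≈ -574.36 + 9.6436*I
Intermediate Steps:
(-578 + sqrt(1469 - 1562)) + (1454/746 + Y/(-994)) = (-578 + sqrt(1469 - 1562)) + (1454/746 - 1681/(-994)) = (-578 + sqrt(-93)) + (1454*(1/746) - 1681*(-1/994)) = (-578 + I*sqrt(93)) + (727/373 + 1681/994) = (-578 + I*sqrt(93)) + 1349651/370762 = -212950785/370762 + I*sqrt(93)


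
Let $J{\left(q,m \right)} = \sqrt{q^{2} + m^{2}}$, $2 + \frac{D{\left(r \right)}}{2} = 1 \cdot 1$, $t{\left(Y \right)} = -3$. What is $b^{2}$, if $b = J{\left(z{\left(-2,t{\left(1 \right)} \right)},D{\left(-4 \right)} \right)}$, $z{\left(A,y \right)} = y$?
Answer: $13$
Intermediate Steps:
$D{\left(r \right)} = -2$ ($D{\left(r \right)} = -4 + 2 \cdot 1 \cdot 1 = -4 + 2 \cdot 1 = -4 + 2 = -2$)
$J{\left(q,m \right)} = \sqrt{m^{2} + q^{2}}$
$b = \sqrt{13}$ ($b = \sqrt{\left(-2\right)^{2} + \left(-3\right)^{2}} = \sqrt{4 + 9} = \sqrt{13} \approx 3.6056$)
$b^{2} = \left(\sqrt{13}\right)^{2} = 13$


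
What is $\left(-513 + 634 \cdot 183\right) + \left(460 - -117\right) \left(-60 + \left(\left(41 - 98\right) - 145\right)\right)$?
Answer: $-35665$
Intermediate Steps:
$\left(-513 + 634 \cdot 183\right) + \left(460 - -117\right) \left(-60 + \left(\left(41 - 98\right) - 145\right)\right) = \left(-513 + 116022\right) + \left(460 + 117\right) \left(-60 - 202\right) = 115509 + 577 \left(-60 - 202\right) = 115509 + 577 \left(-262\right) = 115509 - 151174 = -35665$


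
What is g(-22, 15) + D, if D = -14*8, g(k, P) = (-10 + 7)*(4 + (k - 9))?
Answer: -31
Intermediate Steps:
g(k, P) = 15 - 3*k (g(k, P) = -3*(4 + (-9 + k)) = -3*(-5 + k) = 15 - 3*k)
D = -112
g(-22, 15) + D = (15 - 3*(-22)) - 112 = (15 + 66) - 112 = 81 - 112 = -31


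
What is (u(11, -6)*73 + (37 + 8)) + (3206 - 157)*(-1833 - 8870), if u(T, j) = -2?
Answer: -32633548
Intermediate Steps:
(u(11, -6)*73 + (37 + 8)) + (3206 - 157)*(-1833 - 8870) = (-2*73 + (37 + 8)) + (3206 - 157)*(-1833 - 8870) = (-146 + 45) + 3049*(-10703) = -101 - 32633447 = -32633548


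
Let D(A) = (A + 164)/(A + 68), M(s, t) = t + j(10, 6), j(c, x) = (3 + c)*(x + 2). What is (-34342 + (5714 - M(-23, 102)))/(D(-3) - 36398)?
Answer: 1874210/2365709 ≈ 0.79224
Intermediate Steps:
j(c, x) = (2 + x)*(3 + c) (j(c, x) = (3 + c)*(2 + x) = (2 + x)*(3 + c))
M(s, t) = 104 + t (M(s, t) = t + (6 + 2*10 + 3*6 + 10*6) = t + (6 + 20 + 18 + 60) = t + 104 = 104 + t)
D(A) = (164 + A)/(68 + A)
(-34342 + (5714 - M(-23, 102)))/(D(-3) - 36398) = (-34342 + (5714 - (104 + 102)))/((164 - 3)/(68 - 3) - 36398) = (-34342 + (5714 - 1*206))/(161/65 - 36398) = (-34342 + (5714 - 206))/((1/65)*161 - 36398) = (-34342 + 5508)/(161/65 - 36398) = -28834/(-2365709/65) = -28834*(-65/2365709) = 1874210/2365709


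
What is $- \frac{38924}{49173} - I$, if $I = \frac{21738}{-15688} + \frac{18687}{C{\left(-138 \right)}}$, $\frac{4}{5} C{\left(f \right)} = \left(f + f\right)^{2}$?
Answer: $\frac{1828207303}{4595544670} \approx 0.39782$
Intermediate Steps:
$C{\left(f \right)} = 5 f^{2}$ ($C{\left(f \right)} = \frac{5 \left(f + f\right)^{2}}{4} = \frac{5 \left(2 f\right)^{2}}{4} = \frac{5 \cdot 4 f^{2}}{4} = 5 f^{2}$)
$I = - \frac{37015223}{31121070}$ ($I = \frac{21738}{-15688} + \frac{18687}{5 \left(-138\right)^{2}} = 21738 \left(- \frac{1}{15688}\right) + \frac{18687}{5 \cdot 19044} = - \frac{10869}{7844} + \frac{18687}{95220} = - \frac{10869}{7844} + 18687 \cdot \frac{1}{95220} = - \frac{10869}{7844} + \frac{6229}{31740} = - \frac{37015223}{31121070} \approx -1.1894$)
$- \frac{38924}{49173} - I = - \frac{38924}{49173} - - \frac{37015223}{31121070} = \left(-38924\right) \frac{1}{49173} + \frac{37015223}{31121070} = - \frac{1052}{1329} + \frac{37015223}{31121070} = \frac{1828207303}{4595544670}$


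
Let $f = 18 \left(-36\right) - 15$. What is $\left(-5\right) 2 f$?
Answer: $6630$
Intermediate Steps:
$f = -663$ ($f = -648 - 15 = -663$)
$\left(-5\right) 2 f = \left(-5\right) 2 \left(-663\right) = \left(-10\right) \left(-663\right) = 6630$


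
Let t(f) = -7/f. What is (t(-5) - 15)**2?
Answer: 4624/25 ≈ 184.96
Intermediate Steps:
(t(-5) - 15)**2 = (-7/(-5) - 15)**2 = (-7*(-1/5) - 15)**2 = (7/5 - 15)**2 = (-68/5)**2 = 4624/25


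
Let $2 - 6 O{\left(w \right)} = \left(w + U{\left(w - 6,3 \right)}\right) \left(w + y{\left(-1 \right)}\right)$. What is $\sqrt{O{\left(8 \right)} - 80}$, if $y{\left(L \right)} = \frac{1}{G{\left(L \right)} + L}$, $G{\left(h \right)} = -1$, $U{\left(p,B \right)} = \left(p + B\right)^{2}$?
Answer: $\frac{i \sqrt{4353}}{6} \approx 10.996 i$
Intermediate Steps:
$U{\left(p,B \right)} = \left(B + p\right)^{2}$
$y{\left(L \right)} = \frac{1}{-1 + L}$
$O{\left(w \right)} = \frac{1}{3} - \frac{\left(- \frac{1}{2} + w\right) \left(w + \left(-3 + w\right)^{2}\right)}{6}$ ($O{\left(w \right)} = \frac{1}{3} - \frac{\left(w + \left(3 + \left(w - 6\right)\right)^{2}\right) \left(w + \frac{1}{-1 - 1}\right)}{6} = \frac{1}{3} - \frac{\left(w + \left(3 + \left(w - 6\right)\right)^{2}\right) \left(w + \frac{1}{-2}\right)}{6} = \frac{1}{3} - \frac{\left(w + \left(3 + \left(-6 + w\right)\right)^{2}\right) \left(w - \frac{1}{2}\right)}{6} = \frac{1}{3} - \frac{\left(w + \left(-3 + w\right)^{2}\right) \left(- \frac{1}{2} + w\right)}{6} = \frac{1}{3} - \frac{\left(- \frac{1}{2} + w\right) \left(w + \left(-3 + w\right)^{2}\right)}{6}$)
$\sqrt{O{\left(8 \right)} - 80} = \sqrt{\left(\frac{13}{12} - \frac{46}{3} - \frac{8^{3}}{6} + \frac{11 \cdot 8^{2}}{12}\right) - 80} = \sqrt{\left(\frac{13}{12} - \frac{46}{3} - \frac{256}{3} + \frac{11}{12} \cdot 64\right) - 80} = \sqrt{\left(\frac{13}{12} - \frac{46}{3} - \frac{256}{3} + \frac{176}{3}\right) - 80} = \sqrt{- \frac{491}{12} - 80} = \sqrt{- \frac{1451}{12}} = \frac{i \sqrt{4353}}{6}$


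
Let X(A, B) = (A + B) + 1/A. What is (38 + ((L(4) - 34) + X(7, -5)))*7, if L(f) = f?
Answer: 71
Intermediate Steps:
X(A, B) = A + B + 1/A
(38 + ((L(4) - 34) + X(7, -5)))*7 = (38 + ((4 - 34) + (7 - 5 + 1/7)))*7 = (38 + (-30 + (7 - 5 + ⅐)))*7 = (38 + (-30 + 15/7))*7 = (38 - 195/7)*7 = (71/7)*7 = 71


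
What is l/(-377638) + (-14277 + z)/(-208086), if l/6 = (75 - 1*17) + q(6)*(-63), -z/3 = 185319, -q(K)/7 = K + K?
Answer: 17388538891/6548431739 ≈ 2.6554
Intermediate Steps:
q(K) = -14*K (q(K) = -7*(K + K) = -14*K)
z = -555957 (z = -3*185319 = -555957)
l = 32100 (l = 6*((75 - 1*17) - 14*6*(-63)) = 6*((75 - 17) - 84*(-63)) = 6*(58 + 5292) = 6*5350 = 32100)
l/(-377638) + (-14277 + z)/(-208086) = 32100/(-377638) + (-14277 - 555957)/(-208086) = 32100*(-1/377638) - 570234*(-1/208086) = -16050/188819 + 95039/34681 = 17388538891/6548431739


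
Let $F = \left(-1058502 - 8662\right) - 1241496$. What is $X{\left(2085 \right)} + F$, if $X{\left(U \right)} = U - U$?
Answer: $-2308660$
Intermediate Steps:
$F = -2308660$ ($F = -1067164 - 1241496 = -2308660$)
$X{\left(U \right)} = 0$
$X{\left(2085 \right)} + F = 0 - 2308660 = -2308660$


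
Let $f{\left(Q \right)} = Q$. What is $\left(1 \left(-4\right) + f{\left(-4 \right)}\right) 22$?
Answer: $-176$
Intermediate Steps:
$\left(1 \left(-4\right) + f{\left(-4 \right)}\right) 22 = \left(1 \left(-4\right) - 4\right) 22 = \left(-4 - 4\right) 22 = \left(-8\right) 22 = -176$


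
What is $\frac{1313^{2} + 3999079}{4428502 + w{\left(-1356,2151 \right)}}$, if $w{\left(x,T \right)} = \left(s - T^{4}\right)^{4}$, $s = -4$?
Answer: $\frac{5723048}{210013187336876447525918883590984315210981628615229127} \approx 2.7251 \cdot 10^{-47}$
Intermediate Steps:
$w{\left(x,T \right)} = \left(-4 - T^{4}\right)^{4}$
$\frac{1313^{2} + 3999079}{4428502 + w{\left(-1356,2151 \right)}} = \frac{1313^{2} + 3999079}{4428502 + \left(4 + 2151^{4}\right)^{4}} = \frac{1723969 + 3999079}{4428502 + \left(4 + 21407287493601\right)^{4}} = \frac{5723048}{4428502 + 21407287493605^{4}} = \frac{5723048}{4428502 + 210013187336876447525918883590984315210981628610800625} = \frac{5723048}{210013187336876447525918883590984315210981628615229127}$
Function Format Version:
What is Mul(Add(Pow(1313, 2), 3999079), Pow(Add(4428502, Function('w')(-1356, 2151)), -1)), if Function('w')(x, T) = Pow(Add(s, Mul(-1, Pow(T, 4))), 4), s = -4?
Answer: Rational(5723048, 210013187336876447525918883590984315210981628615229127) ≈ 2.7251e-47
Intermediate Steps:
Function('w')(x, T) = Pow(Add(-4, Mul(-1, Pow(T, 4))), 4)
Mul(Add(Pow(1313, 2), 3999079), Pow(Add(4428502, Function('w')(-1356, 2151)), -1)) = Mul(Add(Pow(1313, 2), 3999079), Pow(Add(4428502, Pow(Add(4, Pow(2151, 4)), 4)), -1)) = Mul(Add(1723969, 3999079), Pow(Add(4428502, Pow(Add(4, 21407287493601), 4)), -1)) = Mul(5723048, Pow(Add(4428502, Pow(21407287493605, 4)), -1)) = Mul(5723048, Pow(Add(4428502, 210013187336876447525918883590984315210981628610800625), -1)) = Mul(5723048, Pow(210013187336876447525918883590984315210981628615229127, -1)) = Mul(5723048, Rational(1, 210013187336876447525918883590984315210981628615229127)) = Rational(5723048, 210013187336876447525918883590984315210981628615229127)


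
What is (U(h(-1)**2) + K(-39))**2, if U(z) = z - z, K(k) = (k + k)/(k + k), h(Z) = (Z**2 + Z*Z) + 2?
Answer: 1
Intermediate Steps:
h(Z) = 2 + 2*Z**2 (h(Z) = (Z**2 + Z**2) + 2 = 2*Z**2 + 2 = 2 + 2*Z**2)
K(k) = 1 (K(k) = (2*k)/((2*k)) = (2*k)*(1/(2*k)) = 1)
U(z) = 0
(U(h(-1)**2) + K(-39))**2 = (0 + 1)**2 = 1**2 = 1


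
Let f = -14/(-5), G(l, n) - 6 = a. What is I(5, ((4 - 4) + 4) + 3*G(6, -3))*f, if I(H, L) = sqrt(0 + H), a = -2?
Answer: 14*sqrt(5)/5 ≈ 6.2610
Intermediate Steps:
G(l, n) = 4 (G(l, n) = 6 - 2 = 4)
I(H, L) = sqrt(H)
f = 14/5 (f = -14*(-1/5) = 14/5 ≈ 2.8000)
I(5, ((4 - 4) + 4) + 3*G(6, -3))*f = sqrt(5)*(14/5) = 14*sqrt(5)/5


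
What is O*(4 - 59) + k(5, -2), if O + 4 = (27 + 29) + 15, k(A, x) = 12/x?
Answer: -3691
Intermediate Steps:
O = 67 (O = -4 + ((27 + 29) + 15) = -4 + (56 + 15) = -4 + 71 = 67)
O*(4 - 59) + k(5, -2) = 67*(4 - 59) + 12/(-2) = 67*(-55) + 12*(-1/2) = -3685 - 6 = -3691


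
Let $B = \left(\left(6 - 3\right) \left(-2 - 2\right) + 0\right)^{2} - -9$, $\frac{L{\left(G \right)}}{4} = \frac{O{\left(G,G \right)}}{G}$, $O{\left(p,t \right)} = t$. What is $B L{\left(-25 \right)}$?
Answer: $612$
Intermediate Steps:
$L{\left(G \right)} = 4$ ($L{\left(G \right)} = 4 \frac{G}{G} = 4 \cdot 1 = 4$)
$B = 153$ ($B = \left(3 \left(-4\right) + 0\right)^{2} + 9 = \left(-12 + 0\right)^{2} + 9 = \left(-12\right)^{2} + 9 = 144 + 9 = 153$)
$B L{\left(-25 \right)} = 153 \cdot 4 = 612$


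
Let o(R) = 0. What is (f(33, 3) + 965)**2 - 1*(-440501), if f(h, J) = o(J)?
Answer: 1371726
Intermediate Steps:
f(h, J) = 0
(f(33, 3) + 965)**2 - 1*(-440501) = (0 + 965)**2 - 1*(-440501) = 965**2 + 440501 = 931225 + 440501 = 1371726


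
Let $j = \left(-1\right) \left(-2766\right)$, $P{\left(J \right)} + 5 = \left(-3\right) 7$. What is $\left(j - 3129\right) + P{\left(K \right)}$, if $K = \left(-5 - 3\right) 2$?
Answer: $-389$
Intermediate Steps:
$K = -16$ ($K = \left(-8\right) 2 = -16$)
$P{\left(J \right)} = -26$ ($P{\left(J \right)} = -5 - 21 = -26$)
$j = 2766$
$\left(j - 3129\right) + P{\left(K \right)} = \left(2766 - 3129\right) - 26 = -363 - 26 = -389$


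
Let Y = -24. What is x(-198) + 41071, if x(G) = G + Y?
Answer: 40849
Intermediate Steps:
x(G) = -24 + G (x(G) = G - 24 = -24 + G)
x(-198) + 41071 = (-24 - 198) + 41071 = -222 + 41071 = 40849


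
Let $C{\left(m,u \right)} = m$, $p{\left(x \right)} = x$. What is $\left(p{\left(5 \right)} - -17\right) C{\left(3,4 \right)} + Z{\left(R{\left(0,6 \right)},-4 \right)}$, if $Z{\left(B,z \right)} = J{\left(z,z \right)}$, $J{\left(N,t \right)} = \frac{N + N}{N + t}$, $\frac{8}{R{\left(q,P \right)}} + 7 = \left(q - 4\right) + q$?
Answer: $67$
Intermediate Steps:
$R{\left(q,P \right)} = \frac{8}{-11 + 2 q}$ ($R{\left(q,P \right)} = \frac{8}{-7 + \left(\left(q - 4\right) + q\right)} = \frac{8}{-7 + \left(\left(-4 + q\right) + q\right)} = \frac{8}{-7 + \left(-4 + 2 q\right)} = \frac{8}{-11 + 2 q}$)
$J{\left(N,t \right)} = \frac{2 N}{N + t}$
$Z{\left(B,z \right)} = 1$ ($Z{\left(B,z \right)} = \frac{2 z}{z + z} = \frac{2 z}{2 z} = 2 z \frac{1}{2 z} = 1$)
$\left(p{\left(5 \right)} - -17\right) C{\left(3,4 \right)} + Z{\left(R{\left(0,6 \right)},-4 \right)} = \left(5 - -17\right) 3 + 1 = \left(5 + 17\right) 3 + 1 = 22 \cdot 3 + 1 = 66 + 1 = 67$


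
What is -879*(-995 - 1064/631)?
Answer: 552811011/631 ≈ 8.7609e+5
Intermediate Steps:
-879*(-995 - 1064/631) = -879*(-628909/631) = 552811011/631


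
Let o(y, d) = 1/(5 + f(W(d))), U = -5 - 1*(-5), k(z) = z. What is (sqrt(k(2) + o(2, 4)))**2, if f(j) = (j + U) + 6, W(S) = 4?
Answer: 31/15 ≈ 2.0667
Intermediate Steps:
U = 0 (U = -5 + 5 = 0)
f(j) = 6 + j (f(j) = (j + 0) + 6 = j + 6 = 6 + j)
o(y, d) = 1/15 (o(y, d) = 1/(5 + (6 + 4)) = 1/(5 + 10) = 1/15)
(sqrt(k(2) + o(2, 4)))**2 = (sqrt(2 + 1/15))**2 = (sqrt(31/15))**2 = (sqrt(465)/15)**2 = 31/15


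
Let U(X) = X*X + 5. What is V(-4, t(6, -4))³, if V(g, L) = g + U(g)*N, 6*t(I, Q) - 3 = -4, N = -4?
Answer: -681472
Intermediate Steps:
U(X) = 5 + X² (U(X) = X² + 5 = 5 + X²)
t(I, Q) = -⅙ (t(I, Q) = ½ + (⅙)*(-4) = ½ - ⅔ = -⅙)
V(g, L) = -20 + g - 4*g² (V(g, L) = g + (5 + g²)*(-4) = g + (-20 - 4*g²) = -20 + g - 4*g²)
V(-4, t(6, -4))³ = (-20 - 4 - 4*(-4)²)³ = (-20 - 4 - 4*16)³ = (-20 - 4 - 64)³ = (-88)³ = -681472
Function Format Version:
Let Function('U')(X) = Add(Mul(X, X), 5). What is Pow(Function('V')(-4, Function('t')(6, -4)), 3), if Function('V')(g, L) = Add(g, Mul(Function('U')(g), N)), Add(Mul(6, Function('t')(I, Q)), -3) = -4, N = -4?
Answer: -681472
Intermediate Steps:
Function('U')(X) = Add(5, Pow(X, 2)) (Function('U')(X) = Add(Pow(X, 2), 5) = Add(5, Pow(X, 2)))
Function('t')(I, Q) = Rational(-1, 6) (Function('t')(I, Q) = Add(Rational(1, 2), Mul(Rational(1, 6), -4)) = Add(Rational(1, 2), Rational(-2, 3)) = Rational(-1, 6))
Function('V')(g, L) = Add(-20, g, Mul(-4, Pow(g, 2))) (Function('V')(g, L) = Add(g, Mul(Add(5, Pow(g, 2)), -4)) = Add(g, Add(-20, Mul(-4, Pow(g, 2)))) = Add(-20, g, Mul(-4, Pow(g, 2))))
Pow(Function('V')(-4, Function('t')(6, -4)), 3) = Pow(Add(-20, -4, Mul(-4, Pow(-4, 2))), 3) = Pow(Add(-20, -4, Mul(-4, 16)), 3) = Pow(Add(-20, -4, -64), 3) = Pow(-88, 3) = -681472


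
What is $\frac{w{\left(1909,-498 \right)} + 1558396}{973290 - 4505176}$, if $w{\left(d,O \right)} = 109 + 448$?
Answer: $- \frac{1558953}{3531886} \approx -0.44139$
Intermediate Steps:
$w{\left(d,O \right)} = 557$
$\frac{w{\left(1909,-498 \right)} + 1558396}{973290 - 4505176} = \frac{557 + 1558396}{973290 - 4505176} = \frac{1558953}{-3531886} = 1558953 \left(- \frac{1}{3531886}\right) = - \frac{1558953}{3531886}$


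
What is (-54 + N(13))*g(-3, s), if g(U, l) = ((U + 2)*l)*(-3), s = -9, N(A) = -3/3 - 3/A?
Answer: 19386/13 ≈ 1491.2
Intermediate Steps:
N(A) = -1 - 3/A (N(A) = -3*⅓ - 3/A = -1 - 3/A)
g(U, l) = -3*l*(2 + U) (g(U, l) = ((2 + U)*l)*(-3) = (l*(2 + U))*(-3) = -3*l*(2 + U))
(-54 + N(13))*g(-3, s) = (-54 + (-3 - 1*13)/13)*(-3*(-9)*(2 - 3)) = (-54 + (-3 - 13)/13)*(-3*(-9)*(-1)) = (-54 + (1/13)*(-16))*(-27) = (-54 - 16/13)*(-27) = -718/13*(-27) = 19386/13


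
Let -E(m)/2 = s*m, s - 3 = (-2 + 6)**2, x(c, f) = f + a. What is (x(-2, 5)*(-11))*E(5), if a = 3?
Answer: 16720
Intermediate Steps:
x(c, f) = 3 + f (x(c, f) = f + 3 = 3 + f)
s = 19 (s = 3 + (-2 + 6)**2 = 3 + 4**2 = 3 + 16 = 19)
E(m) = -38*m
(x(-2, 5)*(-11))*E(5) = ((3 + 5)*(-11))*(-38*5) = (8*(-11))*(-190) = -88*(-190) = 16720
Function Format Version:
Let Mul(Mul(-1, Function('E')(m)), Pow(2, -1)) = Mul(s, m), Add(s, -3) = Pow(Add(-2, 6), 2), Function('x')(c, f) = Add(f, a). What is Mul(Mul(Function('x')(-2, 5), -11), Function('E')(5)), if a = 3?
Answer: 16720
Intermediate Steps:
Function('x')(c, f) = Add(3, f) (Function('x')(c, f) = Add(f, 3) = Add(3, f))
s = 19 (s = Add(3, Pow(Add(-2, 6), 2)) = Add(3, Pow(4, 2)) = Add(3, 16) = 19)
Function('E')(m) = Mul(-38, m) (Function('E')(m) = Mul(-2, Mul(19, m)) = Mul(-38, m))
Mul(Mul(Function('x')(-2, 5), -11), Function('E')(5)) = Mul(Mul(Add(3, 5), -11), Mul(-38, 5)) = Mul(Mul(8, -11), -190) = Mul(-88, -190) = 16720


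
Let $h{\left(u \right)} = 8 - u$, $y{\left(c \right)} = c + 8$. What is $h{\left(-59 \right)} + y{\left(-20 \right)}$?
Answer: $55$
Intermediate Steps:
$y{\left(c \right)} = 8 + c$
$h{\left(-59 \right)} + y{\left(-20 \right)} = \left(8 - -59\right) + \left(8 - 20\right) = \left(8 + 59\right) - 12 = 67 - 12 = 55$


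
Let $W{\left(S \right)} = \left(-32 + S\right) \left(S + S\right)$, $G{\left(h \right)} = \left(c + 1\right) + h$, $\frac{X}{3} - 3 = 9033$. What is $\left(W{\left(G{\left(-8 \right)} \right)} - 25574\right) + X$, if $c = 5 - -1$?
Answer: $1600$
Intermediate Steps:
$X = 27108$ ($X = 9 + 3 \cdot 9033 = 9 + 27099 = 27108$)
$c = 6$ ($c = 5 + 1 = 6$)
$G{\left(h \right)} = 7 + h$ ($G{\left(h \right)} = \left(6 + 1\right) + h = 7 + h$)
$W{\left(S \right)} = 2 S \left(-32 + S\right)$ ($W{\left(S \right)} = \left(-32 + S\right) 2 S = 2 S \left(-32 + S\right)$)
$\left(W{\left(G{\left(-8 \right)} \right)} - 25574\right) + X = \left(2 \left(7 - 8\right) \left(-32 + \left(7 - 8\right)\right) - 25574\right) + 27108 = \left(2 \left(-1\right) \left(-32 - 1\right) - 25574\right) + 27108 = \left(2 \left(-1\right) \left(-33\right) - 25574\right) + 27108 = \left(66 - 25574\right) + 27108 = -25508 + 27108 = 1600$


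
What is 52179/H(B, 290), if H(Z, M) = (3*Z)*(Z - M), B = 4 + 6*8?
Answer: -17393/12376 ≈ -1.4054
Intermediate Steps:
B = 52 (B = 4 + 48 = 52)
H(Z, M) = 3*Z*(Z - M)
52179/H(B, 290) = 52179/((3*52*(52 - 1*290))) = 52179/((3*52*(52 - 290))) = 52179/((3*52*(-238))) = 52179/(-37128) = 52179*(-1/37128) = -17393/12376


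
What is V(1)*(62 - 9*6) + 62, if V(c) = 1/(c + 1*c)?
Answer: 66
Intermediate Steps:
V(c) = 1/(2*c) (V(c) = 1/(c + c) = 1/(2*c))
V(1)*(62 - 9*6) + 62 = ((½)/1)*(62 - 9*6) + 62 = ((½)*1)*(62 - 54) + 62 = (½)*8 + 62 = 4 + 62 = 66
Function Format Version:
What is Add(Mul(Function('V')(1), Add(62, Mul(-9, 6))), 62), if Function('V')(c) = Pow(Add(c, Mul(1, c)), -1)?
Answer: 66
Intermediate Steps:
Function('V')(c) = Mul(Rational(1, 2), Pow(c, -1)) (Function('V')(c) = Pow(Add(c, c), -1) = Pow(Mul(2, c), -1) = Mul(Rational(1, 2), Pow(c, -1)))
Add(Mul(Function('V')(1), Add(62, Mul(-9, 6))), 62) = Add(Mul(Mul(Rational(1, 2), Pow(1, -1)), Add(62, Mul(-9, 6))), 62) = Add(Mul(Mul(Rational(1, 2), 1), Add(62, -54)), 62) = Add(Mul(Rational(1, 2), 8), 62) = Add(4, 62) = 66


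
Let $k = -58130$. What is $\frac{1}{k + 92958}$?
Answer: $\frac{1}{34828} \approx 2.8713 \cdot 10^{-5}$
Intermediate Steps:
$\frac{1}{k + 92958} = \frac{1}{-58130 + 92958} = \frac{1}{34828}$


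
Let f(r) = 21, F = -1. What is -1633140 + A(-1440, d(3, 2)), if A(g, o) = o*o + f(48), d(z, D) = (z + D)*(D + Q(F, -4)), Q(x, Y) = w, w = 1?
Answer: -1632894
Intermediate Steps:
Q(x, Y) = 1
d(z, D) = (1 + D)*(D + z) (d(z, D) = (z + D)*(D + 1) = (D + z)*(1 + D) = (1 + D)*(D + z))
A(g, o) = 21 + o² (A(g, o) = o*o + 21 = o² + 21 = 21 + o²)
-1633140 + A(-1440, d(3, 2)) = -1633140 + (21 + (2 + 3 + 2² + 2*3)²) = -1633140 + (21 + (2 + 3 + 4 + 6)²) = -1633140 + (21 + 15²) = -1633140 + (21 + 225) = -1633140 + 246 = -1632894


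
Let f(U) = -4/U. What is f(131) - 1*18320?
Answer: -2399924/131 ≈ -18320.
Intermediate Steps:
f(131) - 1*18320 = -4/131 - 1*18320 = -4*1/131 - 18320 = -4/131 - 18320 = -2399924/131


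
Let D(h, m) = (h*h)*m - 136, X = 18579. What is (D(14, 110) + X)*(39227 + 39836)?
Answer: 3162757189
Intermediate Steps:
D(h, m) = -136 + m*h**2 (D(h, m) = h**2*m - 136 = m*h**2 - 136 = -136 + m*h**2)
(D(14, 110) + X)*(39227 + 39836) = ((-136 + 110*14**2) + 18579)*(39227 + 39836) = ((-136 + 110*196) + 18579)*79063 = ((-136 + 21560) + 18579)*79063 = (21424 + 18579)*79063 = 40003*79063 = 3162757189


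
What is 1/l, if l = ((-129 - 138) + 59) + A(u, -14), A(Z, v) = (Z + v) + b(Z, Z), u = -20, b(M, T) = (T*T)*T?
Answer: -1/8242 ≈ -0.00012133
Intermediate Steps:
b(M, T) = T³ (b(M, T) = T²*T = T³)
A(Z, v) = Z + v + Z³ (A(Z, v) = (Z + v) + Z³ = Z + v + Z³)
l = -8242 (l = ((-129 - 138) + 59) + (-20 - 14 + (-20)³) = (-267 + 59) + (-20 - 14 - 8000) = -208 - 8034 = -8242)
1/l = 1/(-8242) = -1/8242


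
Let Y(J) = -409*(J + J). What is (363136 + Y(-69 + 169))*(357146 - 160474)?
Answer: 55330913792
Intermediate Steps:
Y(J) = -818*J
(363136 + Y(-69 + 169))*(357146 - 160474) = (363136 - 818*(-69 + 169))*(357146 - 160474) = (363136 - 818*100)*196672 = (363136 - 81800)*196672 = 281336*196672 = 55330913792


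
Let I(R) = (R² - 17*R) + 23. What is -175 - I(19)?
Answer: -236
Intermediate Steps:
I(R) = 23 + R² - 17*R
-175 - I(19) = -175 - (23 + 19² - 17*19) = -175 - (23 + 361 - 323) = -175 - 1*61 = -175 - 61 = -236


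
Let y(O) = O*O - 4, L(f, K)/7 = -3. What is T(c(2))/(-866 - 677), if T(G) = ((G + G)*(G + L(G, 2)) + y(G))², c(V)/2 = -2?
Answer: -44944/1543 ≈ -29.128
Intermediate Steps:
L(f, K) = -21 (L(f, K) = 7*(-3) = -21)
c(V) = -4 (c(V) = 2*(-2) = -4)
y(O) = -4 + O² (y(O) = O² - 4 = -4 + O²)
T(G) = (-4 + G² + 2*G*(-21 + G))² (T(G) = ((G + G)*(G - 21) + (-4 + G²))² = ((2*G)*(-21 + G) + (-4 + G²))² = (2*G*(-21 + G) + (-4 + G²))² = (-4 + G² + 2*G*(-21 + G))²)
T(c(2))/(-866 - 677) = (-4 - 42*(-4) + 3*(-4)²)²/(-866 - 677) = (-4 + 168 + 3*16)²/(-1543) = (-4 + 168 + 48)²*(-1/1543) = 212²*(-1/1543) = 44944*(-1/1543) = -44944/1543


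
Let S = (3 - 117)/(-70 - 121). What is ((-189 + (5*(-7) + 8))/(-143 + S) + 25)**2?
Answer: 520174155361/739785601 ≈ 703.14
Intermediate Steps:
S = 114/191 (S = -114/(-191) = -114*(-1/191) = 114/191 ≈ 0.59686)
((-189 + (5*(-7) + 8))/(-143 + S) + 25)**2 = ((-189 + (5*(-7) + 8))/(-143 + 114/191) + 25)**2 = ((-189 + (-35 + 8))/(-27199/191) + 25)**2 = ((-189 - 27)*(-191/27199) + 25)**2 = (-216*(-191/27199) + 25)**2 = (41256/27199 + 25)**2 = (721231/27199)**2 = 520174155361/739785601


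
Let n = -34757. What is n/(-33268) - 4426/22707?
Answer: 641983031/755416476 ≈ 0.84984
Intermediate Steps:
n/(-33268) - 4426/22707 = -34757/(-33268) - 4426/22707 = -34757*(-1/33268) - 4426*1/22707 = 34757/33268 - 4426/22707 = 641983031/755416476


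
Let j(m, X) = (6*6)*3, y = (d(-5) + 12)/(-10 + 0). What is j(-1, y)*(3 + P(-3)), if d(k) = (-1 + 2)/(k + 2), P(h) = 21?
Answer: 2592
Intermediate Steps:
d(k) = 1/(2 + k)
y = -7/6 (y = (1/(2 - 5) + 12)/(-10 + 0) = (1/(-3) + 12)/(-10) = (-⅓ + 12)*(-⅒) = (35/3)*(-⅒) = -7/6 ≈ -1.1667)
j(m, X) = 108 (j(m, X) = 36*3 = 108)
j(-1, y)*(3 + P(-3)) = 108*(3 + 21) = 108*24 = 2592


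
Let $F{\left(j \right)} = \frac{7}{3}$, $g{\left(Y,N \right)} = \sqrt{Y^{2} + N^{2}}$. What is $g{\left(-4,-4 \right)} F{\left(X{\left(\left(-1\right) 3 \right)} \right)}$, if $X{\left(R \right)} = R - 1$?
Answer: $\frac{28 \sqrt{2}}{3} \approx 13.199$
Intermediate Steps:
$g{\left(Y,N \right)} = \sqrt{N^{2} + Y^{2}}$
$X{\left(R \right)} = -1 + R$
$F{\left(j \right)} = \frac{7}{3}$ ($F{\left(j \right)} = 7 \cdot \frac{1}{3} = \frac{7}{3}$)
$g{\left(-4,-4 \right)} F{\left(X{\left(\left(-1\right) 3 \right)} \right)} = \sqrt{\left(-4\right)^{2} + \left(-4\right)^{2}} \cdot \frac{7}{3} = \sqrt{16 + 16} \cdot \frac{7}{3} = \sqrt{32} \cdot \frac{7}{3} = 4 \sqrt{2} \cdot \frac{7}{3} = \frac{28 \sqrt{2}}{3}$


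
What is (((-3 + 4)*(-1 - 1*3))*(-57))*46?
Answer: 10488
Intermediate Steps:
(((-3 + 4)*(-1 - 1*3))*(-57))*46 = ((1*(-1 - 3))*(-57))*46 = ((1*(-4))*(-57))*46 = -4*(-57)*46 = 228*46 = 10488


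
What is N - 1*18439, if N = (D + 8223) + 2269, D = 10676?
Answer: 2729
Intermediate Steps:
N = 21168 (N = (10676 + 8223) + 2269 = 18899 + 2269 = 21168)
N - 1*18439 = 21168 - 1*18439 = 21168 - 18439 = 2729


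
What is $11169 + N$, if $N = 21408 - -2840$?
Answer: $35417$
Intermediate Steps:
$N = 24248$ ($N = 21408 + 2840 = 24248$)
$11169 + N = 11169 + 24248 = 35417$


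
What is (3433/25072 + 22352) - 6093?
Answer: 407649081/25072 ≈ 16259.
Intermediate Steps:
(3433/25072 + 22352) - 6093 = 560412777/25072 - 6093 = 407649081/25072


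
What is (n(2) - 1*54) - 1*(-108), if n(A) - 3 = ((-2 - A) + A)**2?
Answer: 61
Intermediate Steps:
n(A) = 7 (n(A) = 3 + ((-2 - A) + A)**2 = 3 + (-2)**2 = 3 + 4 = 7)
(n(2) - 1*54) - 1*(-108) = (7 - 1*54) - 1*(-108) = (7 - 54) + 108 = -47 + 108 = 61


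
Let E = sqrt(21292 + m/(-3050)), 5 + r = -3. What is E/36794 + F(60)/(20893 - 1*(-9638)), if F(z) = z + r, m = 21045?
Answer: 52/30531 + sqrt(2128510)/367940 ≈ 0.0056683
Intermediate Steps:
r = -8 (r = -5 - 3 = -8)
E = sqrt(2128510)/10 (E = sqrt(21292 + 21045/(-3050)) = sqrt(21292 + 21045*(-1/3050)) = sqrt(21292 - 69/10) = sqrt(212851/10) = sqrt(2128510)/10 ≈ 145.89)
F(z) = -8 + z (F(z) = z - 8 = -8 + z)
E/36794 + F(60)/(20893 - 1*(-9638)) = (sqrt(2128510)/10)/36794 + (-8 + 60)/(20893 - 1*(-9638)) = (sqrt(2128510)/10)*(1/36794) + 52/(20893 + 9638) = sqrt(2128510)/367940 + 52/30531 = 52/30531 + sqrt(2128510)/367940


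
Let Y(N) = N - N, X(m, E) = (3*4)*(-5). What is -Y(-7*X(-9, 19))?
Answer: 0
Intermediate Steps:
X(m, E) = -60 (X(m, E) = 12*(-5) = -60)
Y(N) = 0
-Y(-7*X(-9, 19)) = -1*0 = 0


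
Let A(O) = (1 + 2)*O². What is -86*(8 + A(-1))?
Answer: -946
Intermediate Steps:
A(O) = 3*O²
-86*(8 + A(-1)) = -86*(8 + 3*(-1)²) = -86*(8 + 3*1) = -86*(8 + 3) = -86*11 = -946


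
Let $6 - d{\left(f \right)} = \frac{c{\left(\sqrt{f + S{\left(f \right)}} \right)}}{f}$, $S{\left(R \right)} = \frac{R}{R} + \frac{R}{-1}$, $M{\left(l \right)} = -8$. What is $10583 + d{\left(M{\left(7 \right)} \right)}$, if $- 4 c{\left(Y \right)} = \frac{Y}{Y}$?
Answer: $\frac{338847}{32} \approx 10589.0$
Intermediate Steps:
$S{\left(R \right)} = 1 - R$ ($S{\left(R \right)} = 1 + R \left(-1\right) = 1 - R$)
$c{\left(Y \right)} = - \frac{1}{4}$ ($c{\left(Y \right)} = - \frac{Y \frac{1}{Y}}{4} = \left(- \frac{1}{4}\right) 1 = - \frac{1}{4}$)
$d{\left(f \right)} = 6 + \frac{1}{4 f}$ ($d{\left(f \right)} = 6 - - \frac{1}{4 f} = 6 + \frac{1}{4 f}$)
$10583 + d{\left(M{\left(7 \right)} \right)} = 10583 + \left(6 + \frac{1}{4 \left(-8\right)}\right) = 10583 + \left(6 + \frac{1}{4} \left(- \frac{1}{8}\right)\right) = 10583 + \left(6 - \frac{1}{32}\right) = 10583 + \frac{191}{32} = \frac{338847}{32}$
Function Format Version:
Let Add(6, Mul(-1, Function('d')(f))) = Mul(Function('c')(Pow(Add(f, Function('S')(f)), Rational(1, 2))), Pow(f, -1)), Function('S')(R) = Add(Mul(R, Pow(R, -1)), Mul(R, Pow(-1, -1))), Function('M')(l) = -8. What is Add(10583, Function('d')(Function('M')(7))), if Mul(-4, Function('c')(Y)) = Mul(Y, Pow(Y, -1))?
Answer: Rational(338847, 32) ≈ 10589.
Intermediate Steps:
Function('S')(R) = Add(1, Mul(-1, R)) (Function('S')(R) = Add(1, Mul(R, -1)) = Add(1, Mul(-1, R)))
Function('c')(Y) = Rational(-1, 4) (Function('c')(Y) = Mul(Rational(-1, 4), Mul(Y, Pow(Y, -1))) = Mul(Rational(-1, 4), 1) = Rational(-1, 4))
Function('d')(f) = Add(6, Mul(Rational(1, 4), Pow(f, -1))) (Function('d')(f) = Add(6, Mul(-1, Mul(Rational(-1, 4), Pow(f, -1)))) = Add(6, Mul(Rational(1, 4), Pow(f, -1))))
Add(10583, Function('d')(Function('M')(7))) = Add(10583, Add(6, Mul(Rational(1, 4), Pow(-8, -1)))) = Add(10583, Add(6, Mul(Rational(1, 4), Rational(-1, 8)))) = Add(10583, Add(6, Rational(-1, 32))) = Add(10583, Rational(191, 32)) = Rational(338847, 32)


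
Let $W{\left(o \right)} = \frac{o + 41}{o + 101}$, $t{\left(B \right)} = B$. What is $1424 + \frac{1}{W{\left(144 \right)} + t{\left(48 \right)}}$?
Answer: $\frac{3401985}{2389} \approx 1424.0$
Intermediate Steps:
$W{\left(o \right)} = \frac{41 + o}{101 + o}$
$1424 + \frac{1}{W{\left(144 \right)} + t{\left(48 \right)}} = 1424 + \frac{1}{\frac{41 + 144}{101 + 144} + 48} = 1424 + \frac{1}{\frac{1}{245} \cdot 185 + 48} = 1424 + \frac{1}{\frac{37}{49} + 48} = 1424 + \frac{1}{\frac{2389}{49}} = 1424 + \frac{49}{2389} = \frac{3401985}{2389}$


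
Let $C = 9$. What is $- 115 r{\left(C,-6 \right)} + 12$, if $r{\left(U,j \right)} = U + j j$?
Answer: $-5163$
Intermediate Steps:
$r{\left(U,j \right)} = U + j^{2}$
$- 115 r{\left(C,-6 \right)} + 12 = - 115 \left(9 + \left(-6\right)^{2}\right) + 12 = - 115 \left(9 + 36\right) + 12 = \left(-115\right) 45 + 12 = -5175 + 12 = -5163$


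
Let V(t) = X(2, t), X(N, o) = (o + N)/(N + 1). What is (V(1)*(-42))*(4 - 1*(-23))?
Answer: -1134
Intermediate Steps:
X(N, o) = (N + o)/(1 + N)
V(t) = 2/3 + t/3 (V(t) = (2 + t)/(1 + 2) = (2 + t)/3 = 2/3 + t/3)
(V(1)*(-42))*(4 - 1*(-23)) = ((2/3 + (1/3)*1)*(-42))*(4 - 1*(-23)) = ((2/3 + 1/3)*(-42))*(4 + 23) = (1*(-42))*27 = -42*27 = -1134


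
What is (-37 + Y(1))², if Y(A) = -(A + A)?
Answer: 1521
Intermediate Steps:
Y(A) = -2*A
(-37 + Y(1))² = (-37 - 2*1)² = (-37 - 2)² = (-39)² = 1521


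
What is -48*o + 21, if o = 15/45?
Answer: 5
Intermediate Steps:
o = 1/3 (o = 15*(1/45) = 1/3 ≈ 0.33333)
-48*o + 21 = -48*1/3 + 21 = -16 + 21 = 5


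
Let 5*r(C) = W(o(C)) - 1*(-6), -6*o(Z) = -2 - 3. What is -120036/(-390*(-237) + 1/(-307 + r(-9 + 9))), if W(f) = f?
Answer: -91717507/70624220 ≈ -1.2987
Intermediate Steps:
o(Z) = ⅚ (o(Z) = -(-2 - 3)/6 = -⅙*(-5) = ⅚)
r(C) = 41/30 (r(C) = (⅚ - 1*(-6))/5 = (⅚ + 6)/5 = (⅕)*(41/6) = 41/30)
-120036/(-390*(-237) + 1/(-307 + r(-9 + 9))) = -120036/(-390*(-237) + 1/(-307 + 41/30)) = -120036/(92430 + 1/(-9169/30)) = -120036/(92430 - 30/9169) = -120036/847490640/9169 = -120036*9169/847490640 = -91717507/70624220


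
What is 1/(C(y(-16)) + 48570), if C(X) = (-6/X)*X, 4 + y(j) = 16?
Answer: 1/48564 ≈ 2.0591e-5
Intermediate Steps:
y(j) = 12 (y(j) = -4 + 16 = 12)
C(X) = -6
1/(C(y(-16)) + 48570) = 1/(-6 + 48570) = 1/48564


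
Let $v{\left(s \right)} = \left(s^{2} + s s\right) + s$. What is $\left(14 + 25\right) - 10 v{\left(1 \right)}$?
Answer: $9$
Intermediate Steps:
$v{\left(s \right)} = s + 2 s^{2}$ ($v{\left(s \right)} = \left(s^{2} + s^{2}\right) + s = 2 s^{2} + s = s + 2 s^{2}$)
$\left(14 + 25\right) - 10 v{\left(1 \right)} = \left(14 + 25\right) - 10 \cdot 1 \left(1 + 2 \cdot 1\right) = 39 - 10 \cdot 1 \left(1 + 2\right) = 39 - 10 \cdot 1 \cdot 3 = 39 - 30 = 9$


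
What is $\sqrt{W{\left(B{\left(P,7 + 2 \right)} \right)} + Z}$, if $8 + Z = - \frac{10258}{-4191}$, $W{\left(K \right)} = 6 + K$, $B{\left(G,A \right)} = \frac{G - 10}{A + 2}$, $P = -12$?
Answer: $\frac{i \sqrt{27266646}}{4191} \approx 1.2459 i$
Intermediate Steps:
$B{\left(G,A \right)} = \frac{-10 + G}{2 + A}$
$Z = - \frac{23270}{4191}$ ($Z = -8 - \frac{10258}{-4191} = -8 - - \frac{10258}{4191} = -8 + \frac{10258}{4191} = - \frac{23270}{4191} \approx -5.5524$)
$\sqrt{W{\left(B{\left(P,7 + 2 \right)} \right)} + Z} = \sqrt{\left(6 + \frac{-10 - 12}{2 + \left(7 + 2\right)}\right) - \frac{23270}{4191}} = \sqrt{\left(6 + \frac{1}{2 + 9} \left(-22\right)\right) - \frac{23270}{4191}} = \sqrt{\left(6 + \frac{1}{11} \left(-22\right)\right) - \frac{23270}{4191}} = \sqrt{\left(6 - 2\right) - \frac{23270}{4191}} = \sqrt{4 - \frac{23270}{4191}} = \sqrt{- \frac{6506}{4191}} = \frac{i \sqrt{27266646}}{4191}$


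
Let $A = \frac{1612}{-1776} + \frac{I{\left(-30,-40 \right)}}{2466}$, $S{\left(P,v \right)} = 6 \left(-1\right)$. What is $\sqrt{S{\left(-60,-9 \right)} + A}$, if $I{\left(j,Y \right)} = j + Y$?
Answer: $\frac{i \sqrt{6415919473}}{30414} \approx 2.6336 i$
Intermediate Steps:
$I{\left(j,Y \right)} = Y + j$
$S{\left(P,v \right)} = -6$
$A = - \frac{170813}{182484}$ ($A = \frac{1612}{-1776} + \frac{-40 - 30}{2466} = 1612 \left(- \frac{1}{1776}\right) - \frac{35}{1233} = - \frac{403}{444} - \frac{35}{1233} = - \frac{170813}{182484} \approx -0.93604$)
$\sqrt{S{\left(-60,-9 \right)} + A} = \sqrt{-6 - \frac{170813}{182484}} = \sqrt{- \frac{1265717}{182484}} = \frac{i \sqrt{6415919473}}{30414}$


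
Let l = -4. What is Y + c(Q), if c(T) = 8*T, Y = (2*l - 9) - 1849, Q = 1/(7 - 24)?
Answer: -31730/17 ≈ -1866.5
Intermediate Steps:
Q = -1/17 (Q = 1/(-17) = -1/17 ≈ -0.058824)
Y = -1866 (Y = (2*(-4) - 9) - 1849 = (-8 - 9) - 1849 = -17 - 1849 = -1866)
Y + c(Q) = -1866 + 8*(-1/17) = -1866 - 8/17 = -31730/17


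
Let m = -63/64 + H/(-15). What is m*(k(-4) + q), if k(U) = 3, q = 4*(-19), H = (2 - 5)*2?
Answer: 13651/320 ≈ 42.659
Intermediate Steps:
H = -6 (H = -3*2 = -6)
q = -76
m = -187/320 (m = -63/64 - 6/(-15) = -63*1/64 - 6*(-1/15) = -63/64 + 2/5 = -187/320 ≈ -0.58438)
m*(k(-4) + q) = -187*(3 - 76)/320 = -187/320*(-73) = 13651/320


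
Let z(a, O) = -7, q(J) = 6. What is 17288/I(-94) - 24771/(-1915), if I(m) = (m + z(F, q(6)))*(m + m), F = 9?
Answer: 125864567/9090505 ≈ 13.846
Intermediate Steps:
I(m) = 2*m*(-7 + m) (I(m) = (m - 7)*(m + m) = (-7 + m)*(2*m) = 2*m*(-7 + m))
17288/I(-94) - 24771/(-1915) = 17288/((2*(-94)*(-7 - 94))) - 24771/(-1915) = 17288/((2*(-94)*(-101))) - 24771*(-1/1915) = 17288/18988 + 24771/1915 = 17288*(1/18988) + 24771/1915 = 4322/4747 + 24771/1915 = 125864567/9090505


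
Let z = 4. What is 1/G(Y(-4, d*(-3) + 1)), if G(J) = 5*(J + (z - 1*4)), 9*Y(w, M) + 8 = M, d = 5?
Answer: -9/110 ≈ -0.081818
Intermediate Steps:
Y(w, M) = -8/9 + M/9
G(J) = 5*J (G(J) = 5*(J + (4 - 1*4)) = 5*(J + (4 - 4)) = 5*(J + 0) = 5*J)
1/G(Y(-4, d*(-3) + 1)) = 1/(5*(-8/9 + (5*(-3) + 1)/9)) = 1/(5*(-8/9 + (-15 + 1)/9)) = 1/(5*(-8/9 + (⅑)*(-14))) = 1/(5*(-8/9 - 14/9)) = 1/(5*(-22/9)) = 1/(-110/9) = -9/110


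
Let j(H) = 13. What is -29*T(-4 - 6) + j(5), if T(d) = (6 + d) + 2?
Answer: 71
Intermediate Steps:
T(d) = 8 + d
-29*T(-4 - 6) + j(5) = -29*(8 + (-4 - 6)) + 13 = -29*(8 - 10) + 13 = -29*(-2) + 13 = 58 + 13 = 71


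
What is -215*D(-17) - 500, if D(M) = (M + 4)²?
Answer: -36835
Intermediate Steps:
D(M) = (4 + M)²
-215*D(-17) - 500 = -215*(4 - 17)² - 500 = -215*(-13)² - 500 = -215*169 - 500 = -36335 - 500 = -36835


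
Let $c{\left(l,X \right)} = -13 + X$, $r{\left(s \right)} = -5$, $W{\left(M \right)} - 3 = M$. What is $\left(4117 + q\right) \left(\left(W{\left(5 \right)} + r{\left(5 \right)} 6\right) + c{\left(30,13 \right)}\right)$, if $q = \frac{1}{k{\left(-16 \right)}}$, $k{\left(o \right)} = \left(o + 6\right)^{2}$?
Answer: $- \frac{4528711}{50} \approx -90574.0$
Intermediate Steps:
$W{\left(M \right)} = 3 + M$
$k{\left(o \right)} = \left(6 + o\right)^{2}$
$q = \frac{1}{100}$ ($q = \frac{1}{\left(6 - 16\right)^{2}} = \frac{1}{\left(-10\right)^{2}} = \frac{1}{100} \approx 0.01$)
$\left(4117 + q\right) \left(\left(W{\left(5 \right)} + r{\left(5 \right)} 6\right) + c{\left(30,13 \right)}\right) = \left(4117 + \frac{1}{100}\right) \left(\left(\left(3 + 5\right) - 30\right) + \left(-13 + 13\right)\right) = \frac{411701 \left(\left(8 - 30\right) + 0\right)}{100} = \frac{411701 \left(-22 + 0\right)}{100} = \frac{411701}{100} \left(-22\right) = - \frac{4528711}{50}$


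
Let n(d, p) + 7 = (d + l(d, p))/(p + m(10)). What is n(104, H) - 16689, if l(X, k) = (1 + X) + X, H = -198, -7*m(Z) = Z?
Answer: -23309807/1396 ≈ -16698.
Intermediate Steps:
m(Z) = -Z/7
l(X, k) = 1 + 2*X
n(d, p) = -7 + (1 + 3*d)/(-10/7 + p) (n(d, p) = -7 + (d + (1 + 2*d))/(p - ⅐*10) = -7 + (1 + 3*d)/(p - 10/7) = -7 + (1 + 3*d)/(-10/7 + p))
n(104, H) - 16689 = 7*(11 - 7*(-198) + 3*104)/(-10 + 7*(-198)) - 16689 = 7*(11 + 1386 + 312)/(-10 - 1386) - 16689 = 7*1709/(-1396) - 16689 = 7*(-1/1396)*1709 - 16689 = -11963/1396 - 16689 = -23309807/1396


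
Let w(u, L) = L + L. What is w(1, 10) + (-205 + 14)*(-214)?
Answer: 40894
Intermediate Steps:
w(u, L) = 2*L
w(1, 10) + (-205 + 14)*(-214) = 2*10 + (-205 + 14)*(-214) = 20 - 191*(-214) = 20 + 40874 = 40894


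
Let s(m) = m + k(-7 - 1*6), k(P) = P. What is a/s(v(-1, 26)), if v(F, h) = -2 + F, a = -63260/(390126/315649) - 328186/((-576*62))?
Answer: 59413966791287/18576239616 ≈ 3198.4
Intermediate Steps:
a = -59413966791287/1161014976 (a = -63260/(390126*(1/315649)) - 328186/(-35712) = -63260/390126/315649 - 328186*(-1/35712) = -63260*315649/390126 + 164093/17856 = -9983977870/195063 + 164093/17856 = -59413966791287/1161014976 ≈ -51174.)
s(m) = -13 + m (s(m) = m + (-7 - 1*6) = m + (-7 - 6) = m - 13 = -13 + m)
a/s(v(-1, 26)) = -59413966791287/(1161014976*(-13 + (-2 - 1))) = -59413966791287/(1161014976*(-13 - 3)) = -59413966791287/1161014976/(-16) = -59413966791287/1161014976*(-1/16) = 59413966791287/18576239616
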